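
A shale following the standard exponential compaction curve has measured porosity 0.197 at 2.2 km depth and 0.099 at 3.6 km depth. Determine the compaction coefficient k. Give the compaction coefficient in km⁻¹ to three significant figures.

0.491 km⁻¹

Athy: phi(Z) = phi₀ e^(−kZ) ⇒ phi₁/phi₂ = e^{k(Z₂−Z₁)} ⇒ k = ln(phi₁/phi₂)/(Z₂−Z₁)
k = ln(0.197/0.099) / (3.6 − 2.2) = ln(1.99) / 1.4 = 0.6881 / 1.4 = 0.4915 km⁻¹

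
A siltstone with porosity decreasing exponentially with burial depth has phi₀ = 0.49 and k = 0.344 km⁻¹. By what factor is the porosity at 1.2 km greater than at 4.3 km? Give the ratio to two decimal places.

2.90

phi(z₁)/phi(z₂) = e^(−k·z₁)/e^(−k·z₂) = e^{k(z₂−z₁)}
= exp(0.344 × 3.1) = exp(1.066) = 2.9049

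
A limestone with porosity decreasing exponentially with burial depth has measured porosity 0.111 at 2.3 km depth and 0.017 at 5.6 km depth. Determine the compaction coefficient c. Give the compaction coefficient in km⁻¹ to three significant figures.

Athy: phi(Z) = phi₀ e^(−cZ) ⇒ phi₁/phi₂ = e^{c(Z₂−Z₁)} ⇒ c = ln(phi₁/phi₂)/(Z₂−Z₁)
c = ln(0.111/0.017) / (5.6 − 2.3) = ln(6.529) / 3.3 = 1.8763 / 3.3 = 0.5686 km⁻¹

0.569 km⁻¹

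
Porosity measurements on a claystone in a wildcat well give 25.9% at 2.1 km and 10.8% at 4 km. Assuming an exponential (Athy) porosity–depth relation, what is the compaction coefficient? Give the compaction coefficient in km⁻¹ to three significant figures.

Athy: φ(z) = φ₀ e^(−cz) ⇒ φ₁/φ₂ = e^{c(z₂−z₁)} ⇒ c = ln(φ₁/φ₂)/(z₂−z₁)
c = ln(0.259/0.108) / (4 − 2.1) = ln(2.398) / 1.9 = 0.8747 / 1.9 = 0.4604 km⁻¹

0.460 km⁻¹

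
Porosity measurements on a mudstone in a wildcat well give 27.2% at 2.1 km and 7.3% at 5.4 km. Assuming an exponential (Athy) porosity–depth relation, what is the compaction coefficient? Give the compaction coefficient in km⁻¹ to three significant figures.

0.399 km⁻¹

Athy: phi(d) = phi₀ e^(−kd) ⇒ phi₁/phi₂ = e^{k(d₂−d₁)} ⇒ k = ln(phi₁/phi₂)/(d₂−d₁)
k = ln(0.272/0.073) / (5.4 − 2.1) = ln(3.726) / 3.3 = 1.3153 / 3.3 = 0.3986 km⁻¹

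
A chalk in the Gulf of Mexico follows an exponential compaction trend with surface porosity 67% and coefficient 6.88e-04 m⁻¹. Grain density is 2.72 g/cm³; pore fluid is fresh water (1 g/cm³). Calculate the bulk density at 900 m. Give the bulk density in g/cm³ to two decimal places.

Working in km (1 km = 1000 m; β in km⁻¹ = β in m⁻¹ × 1000):
Porosity at depth: phi = 0.67·exp(−0.688×0.9) = 0.67×0.5384 = 0.3607
Bulk density: ρ_b = (1−phi)ρ_g + phi·ρ_f = 0.6393×2.72 + 0.3607×1
       = 1.739 + 0.361 = 2.100 g/cm³

2.10 g/cm³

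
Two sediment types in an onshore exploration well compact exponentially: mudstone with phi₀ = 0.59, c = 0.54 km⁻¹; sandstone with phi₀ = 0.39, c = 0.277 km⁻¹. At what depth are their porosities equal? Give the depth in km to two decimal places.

1.57 km

Set phi₀ₐ e^(−cₐd) = phi₀ᵦ e^(−cᵦd) ⇒ ln(phi₀ₐ/phi₀ᵦ) = (cₐ − cᵦ)·d
d = ln(0.59/0.39) / (0.54 − 0.277) = 0.4140 / 0.263 = 1.574 km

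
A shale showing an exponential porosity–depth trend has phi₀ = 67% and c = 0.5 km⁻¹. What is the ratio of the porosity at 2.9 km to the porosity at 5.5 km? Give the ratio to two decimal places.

phi(Z₁)/phi(Z₂) = e^(−c·Z₁)/e^(−c·Z₂) = e^{c(Z₂−Z₁)}
= exp(0.5 × 2.6) = exp(1.3) = 3.6693

3.67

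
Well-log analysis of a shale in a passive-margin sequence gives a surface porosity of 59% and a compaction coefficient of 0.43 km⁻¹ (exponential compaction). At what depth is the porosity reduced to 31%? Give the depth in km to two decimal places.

1.50 km

Invert Athy's law: Z = ln(φ₀/φ) / β
Z = ln(0.59/0.31) / 0.43 = ln(1.903) / 0.43 = 0.6436 / 0.43 = 1.497 km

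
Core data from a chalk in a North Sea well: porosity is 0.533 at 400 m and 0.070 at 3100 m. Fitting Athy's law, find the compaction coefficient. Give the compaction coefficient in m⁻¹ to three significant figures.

0.000752 m⁻¹

Working in km (1 km = 1000 m; k in km⁻¹ = k in m⁻¹ × 1000):
Athy: φ(z) = φ₀ e^(−kz) ⇒ φ₁/φ₂ = e^{k(z₂−z₁)} ⇒ k = ln(φ₁/φ₂)/(z₂−z₁)
k = ln(0.533/0.07) / (3.1 − 0.4) = ln(7.614) / 2.7 = 2.0300 / 2.7 = 0.7519 km⁻¹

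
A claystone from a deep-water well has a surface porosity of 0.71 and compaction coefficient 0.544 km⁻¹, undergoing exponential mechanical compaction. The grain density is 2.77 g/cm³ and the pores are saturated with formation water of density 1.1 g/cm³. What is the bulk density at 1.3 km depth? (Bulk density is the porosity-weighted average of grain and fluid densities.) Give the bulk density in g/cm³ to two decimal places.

Porosity at depth: n = 0.71·exp(−0.544×1.3) = 0.71×0.4930 = 0.3500
Bulk density: ρ_b = (1−n)ρ_g + n·ρ_f = 0.6500×2.77 + 0.3500×1.1
       = 1.800 + 0.385 = 2.185 g/cm³

2.19 g/cm³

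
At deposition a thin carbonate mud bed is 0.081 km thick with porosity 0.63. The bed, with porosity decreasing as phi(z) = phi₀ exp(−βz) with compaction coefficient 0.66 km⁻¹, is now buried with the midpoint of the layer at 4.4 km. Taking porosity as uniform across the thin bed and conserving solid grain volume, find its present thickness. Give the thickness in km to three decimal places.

0.031 km

Porosity at 4.4 km: phi = 0.63·exp(−0.66×4.4) = 0.0345
Solid-volume conservation: h(1−phi) = h₀(1−phi₀) ⇒ h = h₀·(1−phi₀)/(1−phi)
h = 0.081 × (1 − 0.63)/(1 − 0.0345) = 0.081 × 0.3832 = 0.0310 km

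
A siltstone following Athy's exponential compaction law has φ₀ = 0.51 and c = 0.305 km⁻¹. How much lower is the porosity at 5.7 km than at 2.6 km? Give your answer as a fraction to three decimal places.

0.141

φ(2.6) = 0.51·e^(−0.305×2.6) = 0.2308
φ(5.7) = 0.51·e^(−0.305×5.7) = 0.0896
Δφ = 0.2308 − 0.0896 = 0.1411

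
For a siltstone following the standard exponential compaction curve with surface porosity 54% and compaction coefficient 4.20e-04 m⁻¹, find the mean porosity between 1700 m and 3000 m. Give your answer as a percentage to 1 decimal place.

Working in km (1 km = 1000 m; c in km⁻¹ = c in m⁻¹ × 1000):
⟨φ⟩ = (1/(Z₂−Z₁)) ∫ φ₀ e^(−cZ) dZ = φ₀·(e^(−c·Z₁) − e^(−c·Z₂)) / (c·(Z₂−Z₁))
e^(−0.42×1.7) = 0.4897; e^(−0.42×3) = 0.2837
⟨φ⟩ = 0.54 × (0.4897 − 0.2837) / (0.42 × 1.3) = 0.54 × 0.3773 = 0.2038

20.4%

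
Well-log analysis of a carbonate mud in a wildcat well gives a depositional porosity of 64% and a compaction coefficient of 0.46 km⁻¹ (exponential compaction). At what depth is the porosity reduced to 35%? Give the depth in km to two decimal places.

Invert Athy's law: d = ln(n₀/n) / k
d = ln(0.64/0.35) / 0.46 = ln(1.829) / 0.46 = 0.6035 / 0.46 = 1.312 km

1.31 km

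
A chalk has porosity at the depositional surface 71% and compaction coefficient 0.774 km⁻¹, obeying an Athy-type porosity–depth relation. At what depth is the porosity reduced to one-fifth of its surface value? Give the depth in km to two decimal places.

φ/φ₀ = 1/5 ⇒ exp(−c·z) = 1/5 ⇒ z = ln(5) / c
z = 1.6094 / 0.774 = 2.079 km

2.08 km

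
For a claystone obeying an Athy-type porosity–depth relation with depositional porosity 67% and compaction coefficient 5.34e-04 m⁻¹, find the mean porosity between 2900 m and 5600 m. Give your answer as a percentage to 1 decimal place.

Working in km (1 km = 1000 m; k in km⁻¹ = k in m⁻¹ × 1000):
⟨phi⟩ = (1/(Z₂−Z₁)) ∫ phi₀ e^(−kZ) dZ = phi₀·(e^(−k·Z₁) − e^(−k·Z₂)) / (k·(Z₂−Z₁))
e^(−0.534×2.9) = 0.2125; e^(−0.534×5.6) = 0.0503
⟨phi⟩ = 0.67 × (0.2125 − 0.0503) / (0.534 × 2.7) = 0.67 × 0.1126 = 0.0754

7.5%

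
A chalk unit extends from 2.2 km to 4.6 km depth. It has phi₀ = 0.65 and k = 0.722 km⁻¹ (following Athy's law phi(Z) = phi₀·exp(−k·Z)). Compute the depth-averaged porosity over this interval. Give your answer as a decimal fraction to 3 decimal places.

⟨phi⟩ = (1/(Z₂−Z₁)) ∫ phi₀ e^(−kZ) dZ = phi₀·(e^(−k·Z₁) − e^(−k·Z₂)) / (k·(Z₂−Z₁))
e^(−0.722×2.2) = 0.2043; e^(−0.722×4.6) = 0.0361
⟨phi⟩ = 0.65 × (0.2043 − 0.0361) / (0.722 × 2.4) = 0.65 × 0.0970 = 0.0631

0.063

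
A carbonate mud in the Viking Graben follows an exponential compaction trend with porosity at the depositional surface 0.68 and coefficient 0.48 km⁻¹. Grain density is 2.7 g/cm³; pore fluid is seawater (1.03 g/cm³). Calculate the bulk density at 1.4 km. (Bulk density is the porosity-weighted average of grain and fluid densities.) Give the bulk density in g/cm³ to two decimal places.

2.12 g/cm³

Porosity at depth: n = 0.68·exp(−0.48×1.4) = 0.68×0.5107 = 0.3473
Bulk density: ρ_b = (1−n)ρ_g + n·ρ_f = 0.6527×2.7 + 0.3473×1.03
       = 1.762 + 0.358 = 2.120 g/cm³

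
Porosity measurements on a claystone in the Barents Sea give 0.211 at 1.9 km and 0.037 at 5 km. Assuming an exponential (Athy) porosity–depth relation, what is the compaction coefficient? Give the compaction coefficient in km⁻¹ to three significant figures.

0.562 km⁻¹

Athy: φ(Z) = φ₀ e^(−βZ) ⇒ φ₁/φ₂ = e^{β(Z₂−Z₁)} ⇒ β = ln(φ₁/φ₂)/(Z₂−Z₁)
β = ln(0.211/0.037) / (5 − 1.9) = ln(5.703) / 3.1 = 1.7409 / 3.1 = 0.5616 km⁻¹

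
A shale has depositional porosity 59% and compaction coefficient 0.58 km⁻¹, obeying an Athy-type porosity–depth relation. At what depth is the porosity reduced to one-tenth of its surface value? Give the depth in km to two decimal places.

3.97 km

phi/phi₀ = 1/10 ⇒ exp(−c·Z) = 1/10 ⇒ Z = ln(10) / c
Z = 2.3026 / 0.58 = 3.970 km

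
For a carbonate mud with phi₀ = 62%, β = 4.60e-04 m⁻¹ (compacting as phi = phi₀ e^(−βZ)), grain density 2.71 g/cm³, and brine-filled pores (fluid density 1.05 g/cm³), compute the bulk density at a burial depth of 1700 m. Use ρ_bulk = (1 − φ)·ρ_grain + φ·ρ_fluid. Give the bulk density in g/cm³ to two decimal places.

Working in km (1 km = 1000 m; β in km⁻¹ = β in m⁻¹ × 1000):
Porosity at depth: phi = 0.62·exp(−0.46×1.7) = 0.62×0.4575 = 0.2836
Bulk density: ρ_b = (1−phi)ρ_g + phi·ρ_f = 0.7164×2.71 + 0.2836×1.05
       = 1.941 + 0.298 = 2.239 g/cm³

2.24 g/cm³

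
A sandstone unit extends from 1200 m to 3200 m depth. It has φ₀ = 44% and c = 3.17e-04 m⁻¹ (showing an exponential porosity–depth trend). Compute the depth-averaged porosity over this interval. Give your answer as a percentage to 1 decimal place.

22.3%

Working in km (1 km = 1000 m; c in km⁻¹ = c in m⁻¹ × 1000):
⟨φ⟩ = (1/(d₂−d₁)) ∫ φ₀ e^(−cd) dd = φ₀·(e^(−c·d₁) − e^(−c·d₂)) / (c·(d₂−d₁))
e^(−0.317×1.2) = 0.6836; e^(−0.317×3.2) = 0.3626
⟨φ⟩ = 0.44 × (0.6836 − 0.3626) / (0.317 × 2) = 0.44 × 0.5063 = 0.2228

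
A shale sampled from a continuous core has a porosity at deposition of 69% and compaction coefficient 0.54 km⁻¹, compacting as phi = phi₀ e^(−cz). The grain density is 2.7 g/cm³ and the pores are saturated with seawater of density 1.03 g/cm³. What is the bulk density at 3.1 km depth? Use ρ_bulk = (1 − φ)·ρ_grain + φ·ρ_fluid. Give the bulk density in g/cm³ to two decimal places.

Porosity at depth: phi = 0.69·exp(−0.54×3.1) = 0.69×0.1875 = 0.1294
Bulk density: ρ_b = (1−phi)ρ_g + phi·ρ_f = 0.8706×2.7 + 0.1294×1.03
       = 2.351 + 0.133 = 2.484 g/cm³

2.48 g/cm³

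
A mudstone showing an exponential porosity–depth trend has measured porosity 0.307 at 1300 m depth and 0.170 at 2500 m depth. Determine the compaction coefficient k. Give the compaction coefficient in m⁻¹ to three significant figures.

0.000493 m⁻¹

Working in km (1 km = 1000 m; k in km⁻¹ = k in m⁻¹ × 1000):
Athy: φ(d) = φ₀ e^(−kd) ⇒ φ₁/φ₂ = e^{k(d₂−d₁)} ⇒ k = ln(φ₁/φ₂)/(d₂−d₁)
k = ln(0.307/0.17) / (2.5 − 1.3) = ln(1.806) / 1.2 = 0.5910 / 1.2 = 0.4925 km⁻¹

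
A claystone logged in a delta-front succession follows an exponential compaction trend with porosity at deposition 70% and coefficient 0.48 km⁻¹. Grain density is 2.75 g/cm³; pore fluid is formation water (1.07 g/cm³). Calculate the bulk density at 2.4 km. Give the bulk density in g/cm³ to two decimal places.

2.38 g/cm³

Porosity at depth: phi = 0.7·exp(−0.48×2.4) = 0.7×0.3160 = 0.2212
Bulk density: ρ_b = (1−phi)ρ_g + phi·ρ_f = 0.7788×2.75 + 0.2212×1.07
       = 2.142 + 0.237 = 2.378 g/cm³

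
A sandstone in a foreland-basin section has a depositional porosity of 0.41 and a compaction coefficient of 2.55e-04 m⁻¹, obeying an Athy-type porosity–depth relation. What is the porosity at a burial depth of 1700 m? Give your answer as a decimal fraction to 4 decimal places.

0.2658

Working in km (1 km = 1000 m; β in km⁻¹ = β in m⁻¹ × 1000):
n = n₀·exp(−β·d) = 0.41 × exp(−0.255 × 1.7) = 0.41 × exp(−0.4335)
  = 0.41 × 0.6482 = 0.2658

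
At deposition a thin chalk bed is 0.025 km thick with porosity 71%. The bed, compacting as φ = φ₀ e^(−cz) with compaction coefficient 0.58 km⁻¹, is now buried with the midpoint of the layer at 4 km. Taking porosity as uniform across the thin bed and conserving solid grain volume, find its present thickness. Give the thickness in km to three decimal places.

Porosity at 4 km: φ = 0.71·exp(−0.58×4) = 0.0698
Solid-volume conservation: h(1−φ) = h₀(1−φ₀) ⇒ h = h₀·(1−φ₀)/(1−φ)
h = 0.025 × (1 − 0.71)/(1 − 0.0698) = 0.025 × 0.3118 = 0.0078 km

0.008 km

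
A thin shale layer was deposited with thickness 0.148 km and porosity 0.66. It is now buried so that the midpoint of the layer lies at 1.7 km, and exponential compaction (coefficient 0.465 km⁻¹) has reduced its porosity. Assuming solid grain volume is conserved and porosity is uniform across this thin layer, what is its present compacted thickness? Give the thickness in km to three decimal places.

0.072 km

Porosity at 1.7 km: φ = 0.66·exp(−0.465×1.7) = 0.2994
Solid-volume conservation: h(1−φ) = h₀(1−φ₀) ⇒ h = h₀·(1−φ₀)/(1−φ)
h = 0.148 × (1 − 0.66)/(1 − 0.2994) = 0.148 × 0.4853 = 0.0718 km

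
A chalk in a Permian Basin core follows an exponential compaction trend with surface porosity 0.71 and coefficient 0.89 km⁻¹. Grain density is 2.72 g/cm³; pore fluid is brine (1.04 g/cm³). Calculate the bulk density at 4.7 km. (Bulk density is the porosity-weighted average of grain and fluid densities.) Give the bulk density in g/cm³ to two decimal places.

2.70 g/cm³

Porosity at depth: n = 0.71·exp(−0.89×4.7) = 0.71×0.0153 = 0.0108
Bulk density: ρ_b = (1−n)ρ_g + n·ρ_f = 0.9892×2.72 + 0.0108×1.04
       = 2.691 + 0.011 = 2.702 g/cm³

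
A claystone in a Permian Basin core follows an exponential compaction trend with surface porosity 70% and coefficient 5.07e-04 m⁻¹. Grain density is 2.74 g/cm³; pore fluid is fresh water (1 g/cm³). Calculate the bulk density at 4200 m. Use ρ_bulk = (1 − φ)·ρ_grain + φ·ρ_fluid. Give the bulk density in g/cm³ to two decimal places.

2.60 g/cm³

Working in km (1 km = 1000 m; k in km⁻¹ = k in m⁻¹ × 1000):
Porosity at depth: n = 0.7·exp(−0.507×4.2) = 0.7×0.1189 = 0.0832
Bulk density: ρ_b = (1−n)ρ_g + n·ρ_f = 0.9168×2.74 + 0.0832×1
       = 2.512 + 0.083 = 2.595 g/cm³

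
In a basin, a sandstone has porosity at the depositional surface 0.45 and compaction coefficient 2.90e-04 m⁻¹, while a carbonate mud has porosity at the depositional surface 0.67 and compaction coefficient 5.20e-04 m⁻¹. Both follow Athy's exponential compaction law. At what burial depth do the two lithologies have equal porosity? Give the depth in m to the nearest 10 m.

Working in km (1 km = 1000 m; β in km⁻¹ = β in m⁻¹ × 1000):
Set phi₀ₐ e^(−βₐd) = phi₀ᵦ e^(−βᵦd) ⇒ ln(phi₀ₐ/phi₀ᵦ) = (βₐ − βᵦ)·d
d = ln(0.45/0.67) / (0.29 − 0.52) = -0.3980 / -0.23 = 1.731 km

1730 m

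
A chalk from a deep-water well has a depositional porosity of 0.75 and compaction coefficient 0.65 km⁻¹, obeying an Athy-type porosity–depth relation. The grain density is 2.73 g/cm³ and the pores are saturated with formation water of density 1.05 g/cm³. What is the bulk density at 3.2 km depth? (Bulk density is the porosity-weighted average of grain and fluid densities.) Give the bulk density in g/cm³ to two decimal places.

2.57 g/cm³

Porosity at depth: phi = 0.75·exp(−0.65×3.2) = 0.75×0.1249 = 0.0937
Bulk density: ρ_b = (1−phi)ρ_g + phi·ρ_f = 0.9063×2.73 + 0.0937×1.05
       = 2.474 + 0.098 = 2.573 g/cm³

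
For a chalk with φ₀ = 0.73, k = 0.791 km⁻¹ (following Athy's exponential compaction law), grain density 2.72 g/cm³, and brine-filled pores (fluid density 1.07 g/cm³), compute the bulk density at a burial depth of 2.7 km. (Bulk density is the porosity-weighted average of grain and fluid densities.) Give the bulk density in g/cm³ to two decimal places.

2.58 g/cm³

Porosity at depth: φ = 0.73·exp(−0.791×2.7) = 0.73×0.1182 = 0.0863
Bulk density: ρ_b = (1−φ)ρ_g + φ·ρ_f = 0.9137×2.72 + 0.0863×1.07
       = 2.485 + 0.092 = 2.578 g/cm³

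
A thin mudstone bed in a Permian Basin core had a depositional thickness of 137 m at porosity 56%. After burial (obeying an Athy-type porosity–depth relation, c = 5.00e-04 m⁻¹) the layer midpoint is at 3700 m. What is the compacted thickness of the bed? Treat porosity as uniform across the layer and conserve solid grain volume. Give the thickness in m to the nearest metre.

66 m

Working in km (1 km = 1000 m; c in km⁻¹ = c in m⁻¹ × 1000):
Porosity at 3.7 km: φ = 0.56·exp(−0.5×3.7) = 0.0881
Solid-volume conservation: h(1−φ) = h₀(1−φ₀) ⇒ h = h₀·(1−φ₀)/(1−φ)
h = 0.137 × (1 − 0.56)/(1 − 0.0881) = 0.137 × 0.4825 = 0.0661 km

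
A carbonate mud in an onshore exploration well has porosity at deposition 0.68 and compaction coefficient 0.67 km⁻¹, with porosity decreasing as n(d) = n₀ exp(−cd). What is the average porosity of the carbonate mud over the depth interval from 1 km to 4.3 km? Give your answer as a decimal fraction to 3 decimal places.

0.140

⟨n⟩ = (1/(d₂−d₁)) ∫ n₀ e^(−cd) dd = n₀·(e^(−c·d₁) − e^(−c·d₂)) / (c·(d₂−d₁))
e^(−0.67×1) = 0.5117; e^(−0.67×4.3) = 0.0561
⟨n⟩ = 0.68 × (0.5117 − 0.0561) / (0.67 × 3.3) = 0.68 × 0.2061 = 0.1401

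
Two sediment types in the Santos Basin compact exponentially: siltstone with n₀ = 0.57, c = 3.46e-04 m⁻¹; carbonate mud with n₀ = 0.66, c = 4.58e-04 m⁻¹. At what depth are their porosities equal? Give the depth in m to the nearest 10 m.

Working in km (1 km = 1000 m; c in km⁻¹ = c in m⁻¹ × 1000):
Set n₀ₐ e^(−cₐZ) = n₀ᵦ e^(−cᵦZ) ⇒ ln(n₀ₐ/n₀ᵦ) = (cₐ − cᵦ)·Z
Z = ln(0.57/0.66) / (0.346 − 0.458) = -0.1466 / -0.112 = 1.309 km

1310 m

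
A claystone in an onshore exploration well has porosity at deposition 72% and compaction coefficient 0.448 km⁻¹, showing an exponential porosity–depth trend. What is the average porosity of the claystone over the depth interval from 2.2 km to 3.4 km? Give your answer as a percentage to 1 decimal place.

20.8%

⟨n⟩ = (1/(d₂−d₁)) ∫ n₀ e^(−cd) dd = n₀·(e^(−c·d₁) − e^(−c·d₂)) / (c·(d₂−d₁))
e^(−0.448×2.2) = 0.3732; e^(−0.448×3.4) = 0.2180
⟨n⟩ = 0.72 × (0.3732 − 0.2180) / (0.448 × 1.2) = 0.72 × 0.2887 = 0.2079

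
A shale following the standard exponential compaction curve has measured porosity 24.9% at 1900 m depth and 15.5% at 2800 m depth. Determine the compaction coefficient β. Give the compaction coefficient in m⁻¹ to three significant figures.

0.000527 m⁻¹

Working in km (1 km = 1000 m; β in km⁻¹ = β in m⁻¹ × 1000):
Athy: phi(d) = phi₀ e^(−βd) ⇒ phi₁/phi₂ = e^{β(d₂−d₁)} ⇒ β = ln(phi₁/phi₂)/(d₂−d₁)
β = ln(0.249/0.155) / (2.8 − 1.9) = ln(1.606) / 0.9 = 0.4740 / 0.9 = 0.5267 km⁻¹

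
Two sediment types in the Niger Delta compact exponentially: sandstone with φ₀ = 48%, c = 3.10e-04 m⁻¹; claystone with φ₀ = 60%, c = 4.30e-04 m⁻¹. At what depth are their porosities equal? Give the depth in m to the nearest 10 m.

1860 m

Working in km (1 km = 1000 m; c in km⁻¹ = c in m⁻¹ × 1000):
Set φ₀ₐ e^(−cₐd) = φ₀ᵦ e^(−cᵦd) ⇒ ln(φ₀ₐ/φ₀ᵦ) = (cₐ − cᵦ)·d
d = ln(0.48/0.6) / (0.31 − 0.43) = -0.2231 / -0.12 = 1.860 km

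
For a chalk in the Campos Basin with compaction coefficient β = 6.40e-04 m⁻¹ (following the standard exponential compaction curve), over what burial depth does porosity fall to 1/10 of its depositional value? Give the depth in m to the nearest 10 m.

Working in km (1 km = 1000 m; β in km⁻¹ = β in m⁻¹ × 1000):
phi/phi₀ = 1/10 ⇒ exp(−β·d) = 1/10 ⇒ d = ln(10) / β
d = 2.3026 / 0.64 = 3.598 km

3600 m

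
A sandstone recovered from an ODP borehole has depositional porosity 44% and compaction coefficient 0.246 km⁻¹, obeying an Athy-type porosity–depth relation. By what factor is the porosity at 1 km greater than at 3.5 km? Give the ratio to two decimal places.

1.85

n(d₁)/n(d₂) = e^(−k·d₁)/e^(−k·d₂) = e^{k(d₂−d₁)}
= exp(0.246 × 2.5) = exp(0.615) = 1.8497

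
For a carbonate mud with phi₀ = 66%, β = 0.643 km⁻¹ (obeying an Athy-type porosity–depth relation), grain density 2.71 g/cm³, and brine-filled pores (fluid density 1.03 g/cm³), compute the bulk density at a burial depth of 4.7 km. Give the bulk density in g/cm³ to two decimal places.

2.66 g/cm³

Porosity at depth: phi = 0.66·exp(−0.643×4.7) = 0.66×0.0487 = 0.0321
Bulk density: ρ_b = (1−phi)ρ_g + phi·ρ_f = 0.9679×2.71 + 0.0321×1.03
       = 2.623 + 0.033 = 2.656 g/cm³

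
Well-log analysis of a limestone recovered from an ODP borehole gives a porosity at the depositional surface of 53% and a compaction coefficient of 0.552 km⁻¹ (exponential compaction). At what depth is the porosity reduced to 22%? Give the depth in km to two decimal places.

1.59 km

Invert Athy's law: z = ln(n₀/n) / k
z = ln(0.53/0.22) / 0.552 = ln(2.409) / 0.552 = 0.8792 / 0.552 = 1.593 km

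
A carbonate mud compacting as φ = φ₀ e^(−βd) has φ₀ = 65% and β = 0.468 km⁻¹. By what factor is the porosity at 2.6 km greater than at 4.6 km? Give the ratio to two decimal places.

φ(d₁)/φ(d₂) = e^(−β·d₁)/e^(−β·d₂) = e^{β(d₂−d₁)}
= exp(0.468 × 2) = exp(0.936) = 2.5498

2.55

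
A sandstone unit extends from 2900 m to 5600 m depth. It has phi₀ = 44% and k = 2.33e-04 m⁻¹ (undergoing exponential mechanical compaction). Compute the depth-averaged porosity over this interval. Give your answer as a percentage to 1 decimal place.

16.6%

Working in km (1 km = 1000 m; k in km⁻¹ = k in m⁻¹ × 1000):
⟨phi⟩ = (1/(z₂−z₁)) ∫ phi₀ e^(−kz) dz = phi₀·(e^(−k·z₁) − e^(−k·z₂)) / (k·(z₂−z₁))
e^(−0.233×2.9) = 0.5088; e^(−0.233×5.6) = 0.2712
⟨phi⟩ = 0.44 × (0.5088 − 0.2712) / (0.233 × 2.7) = 0.44 × 0.3776 = 0.1662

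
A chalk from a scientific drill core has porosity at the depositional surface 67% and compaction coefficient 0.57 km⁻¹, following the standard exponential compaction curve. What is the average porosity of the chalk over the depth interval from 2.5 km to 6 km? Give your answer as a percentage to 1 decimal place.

⟨n⟩ = (1/(Z₂−Z₁)) ∫ n₀ e^(−kZ) dZ = n₀·(e^(−k·Z₁) − e^(−k·Z₂)) / (k·(Z₂−Z₁))
e^(−0.57×2.5) = 0.2405; e^(−0.57×6) = 0.0327
⟨n⟩ = 0.67 × (0.2405 − 0.0327) / (0.57 × 3.5) = 0.67 × 0.1042 = 0.0698

7.0%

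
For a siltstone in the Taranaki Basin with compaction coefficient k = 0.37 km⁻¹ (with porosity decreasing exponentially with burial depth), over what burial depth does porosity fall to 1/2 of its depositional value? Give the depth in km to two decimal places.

φ/φ₀ = 1/2 ⇒ exp(−k·z) = 1/2 ⇒ z = ln(2) / k
z = 0.6931 / 0.37 = 1.873 km

1.87 km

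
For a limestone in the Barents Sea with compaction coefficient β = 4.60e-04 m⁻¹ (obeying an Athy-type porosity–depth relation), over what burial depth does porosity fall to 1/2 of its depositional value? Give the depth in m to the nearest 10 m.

Working in km (1 km = 1000 m; β in km⁻¹ = β in m⁻¹ × 1000):
n/n₀ = 1/2 ⇒ exp(−β·Z) = 1/2 ⇒ Z = ln(2) / β
Z = 0.6931 / 0.46 = 1.507 km

1510 m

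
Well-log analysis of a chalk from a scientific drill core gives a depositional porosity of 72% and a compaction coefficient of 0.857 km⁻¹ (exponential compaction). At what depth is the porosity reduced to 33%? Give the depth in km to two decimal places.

Invert Athy's law: d = ln(phi₀/phi) / c
d = ln(0.72/0.33) / 0.857 = ln(2.182) / 0.857 = 0.7802 / 0.857 = 0.910 km

0.91 km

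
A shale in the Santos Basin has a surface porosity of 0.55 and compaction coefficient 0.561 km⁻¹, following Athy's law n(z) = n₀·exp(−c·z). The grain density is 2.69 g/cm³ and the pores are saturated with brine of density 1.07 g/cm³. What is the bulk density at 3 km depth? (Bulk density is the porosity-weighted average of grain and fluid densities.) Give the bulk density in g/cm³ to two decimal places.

Porosity at depth: n = 0.55·exp(−0.561×3) = 0.55×0.1858 = 0.1022
Bulk density: ρ_b = (1−n)ρ_g + n·ρ_f = 0.8978×2.69 + 0.1022×1.07
       = 2.415 + 0.109 = 2.524 g/cm³

2.52 g/cm³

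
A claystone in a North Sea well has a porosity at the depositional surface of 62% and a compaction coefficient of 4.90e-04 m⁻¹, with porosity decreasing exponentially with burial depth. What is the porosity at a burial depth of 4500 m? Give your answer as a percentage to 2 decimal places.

Working in km (1 km = 1000 m; c in km⁻¹ = c in m⁻¹ × 1000):
n = n₀·exp(−c·z) = 0.62 × exp(−0.49 × 4.5) = 0.62 × exp(−2.205)
  = 0.62 × 0.1103 = 0.0684

6.84%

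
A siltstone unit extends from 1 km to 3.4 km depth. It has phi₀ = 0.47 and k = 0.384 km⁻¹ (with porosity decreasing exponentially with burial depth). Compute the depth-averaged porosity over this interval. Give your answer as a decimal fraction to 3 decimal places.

0.209

⟨phi⟩ = (1/(d₂−d₁)) ∫ phi₀ e^(−kd) dd = phi₀·(e^(−k·d₁) − e^(−k·d₂)) / (k·(d₂−d₁))
e^(−0.384×1) = 0.6811; e^(−0.384×3.4) = 0.2710
⟨phi⟩ = 0.47 × (0.6811 − 0.2710) / (0.384 × 2.4) = 0.47 × 0.4450 = 0.2092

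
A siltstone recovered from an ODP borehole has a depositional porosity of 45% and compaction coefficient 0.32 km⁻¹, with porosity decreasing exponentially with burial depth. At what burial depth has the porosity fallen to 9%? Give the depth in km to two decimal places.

Invert Athy's law: d = ln(phi₀/phi) / k
d = ln(0.45/0.09) / 0.32 = ln(5) / 0.32 = 1.6094 / 0.32 = 5.029 km

5.03 km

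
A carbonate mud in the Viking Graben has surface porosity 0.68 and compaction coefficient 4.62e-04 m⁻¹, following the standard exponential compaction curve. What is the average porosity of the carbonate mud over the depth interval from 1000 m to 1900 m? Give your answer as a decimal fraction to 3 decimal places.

Working in km (1 km = 1000 m; c in km⁻¹ = c in m⁻¹ × 1000):
⟨phi⟩ = (1/(Z₂−Z₁)) ∫ phi₀ e^(−cZ) dZ = phi₀·(e^(−c·Z₁) − e^(−c·Z₂)) / (c·(Z₂−Z₁))
e^(−0.462×1) = 0.6300; e^(−0.462×1.9) = 0.4157
⟨phi⟩ = 0.68 × (0.6300 − 0.4157) / (0.462 × 0.9) = 0.68 × 0.5155 = 0.3505

0.351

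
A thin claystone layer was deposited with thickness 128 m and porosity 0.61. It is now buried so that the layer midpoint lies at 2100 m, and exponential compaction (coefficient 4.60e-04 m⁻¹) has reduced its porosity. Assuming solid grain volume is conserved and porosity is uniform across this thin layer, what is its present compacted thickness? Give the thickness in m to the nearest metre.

Working in km (1 km = 1000 m; β in km⁻¹ = β in m⁻¹ × 1000):
Porosity at 2.1 km: n = 0.61·exp(−0.46×2.1) = 0.2322
Solid-volume conservation: h(1−n) = h₀(1−n₀) ⇒ h = h₀·(1−n₀)/(1−n)
h = 0.128 × (1 − 0.61)/(1 − 0.2322) = 0.128 × 0.5079 = 0.0650 km

65 m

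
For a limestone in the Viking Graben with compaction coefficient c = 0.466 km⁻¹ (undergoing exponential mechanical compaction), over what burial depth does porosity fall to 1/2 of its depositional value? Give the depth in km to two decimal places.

1.49 km

phi/phi₀ = 1/2 ⇒ exp(−c·Z) = 1/2 ⇒ Z = ln(2) / c
Z = 0.6931 / 0.466 = 1.487 km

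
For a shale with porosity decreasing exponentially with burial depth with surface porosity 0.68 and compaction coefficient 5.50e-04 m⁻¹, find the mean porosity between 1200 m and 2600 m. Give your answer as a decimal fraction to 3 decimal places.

0.245

Working in km (1 km = 1000 m; k in km⁻¹ = k in m⁻¹ × 1000):
⟨n⟩ = (1/(d₂−d₁)) ∫ n₀ e^(−kd) dd = n₀·(e^(−k·d₁) − e^(−k·d₂)) / (k·(d₂−d₁))
e^(−0.55×1.2) = 0.5169; e^(−0.55×2.6) = 0.2393
⟨n⟩ = 0.68 × (0.5169 − 0.2393) / (0.55 × 1.4) = 0.68 × 0.3604 = 0.2451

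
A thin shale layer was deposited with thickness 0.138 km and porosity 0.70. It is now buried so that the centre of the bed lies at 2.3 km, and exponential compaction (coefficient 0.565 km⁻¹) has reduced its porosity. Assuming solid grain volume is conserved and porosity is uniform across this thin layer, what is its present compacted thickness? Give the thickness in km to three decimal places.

0.051 km

Porosity at 2.3 km: phi = 0.7·exp(−0.565×2.3) = 0.1909
Solid-volume conservation: h(1−phi) = h₀(1−phi₀) ⇒ h = h₀·(1−phi₀)/(1−phi)
h = 0.138 × (1 − 0.7)/(1 − 0.1909) = 0.138 × 0.3708 = 0.0512 km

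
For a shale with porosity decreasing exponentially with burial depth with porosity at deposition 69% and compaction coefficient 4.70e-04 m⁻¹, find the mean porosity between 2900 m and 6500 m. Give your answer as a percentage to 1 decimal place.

Working in km (1 km = 1000 m; c in km⁻¹ = c in m⁻¹ × 1000):
⟨φ⟩ = (1/(z₂−z₁)) ∫ φ₀ e^(−cz) dz = φ₀·(e^(−c·z₁) − e^(−c·z₂)) / (c·(z₂−z₁))
e^(−0.47×2.9) = 0.2559; e^(−0.47×6.5) = 0.0471
⟨φ⟩ = 0.69 × (0.2559 − 0.0471) / (0.47 × 3.6) = 0.69 × 0.1234 = 0.0851

8.5%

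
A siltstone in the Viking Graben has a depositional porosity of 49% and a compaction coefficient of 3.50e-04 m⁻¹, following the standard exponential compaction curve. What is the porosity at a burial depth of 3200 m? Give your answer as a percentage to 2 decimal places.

15.99%

Working in km (1 km = 1000 m; c in km⁻¹ = c in m⁻¹ × 1000):
n = n₀·exp(−c·Z) = 0.49 × exp(−0.35 × 3.2) = 0.49 × exp(−1.12)
  = 0.49 × 0.3263 = 0.1599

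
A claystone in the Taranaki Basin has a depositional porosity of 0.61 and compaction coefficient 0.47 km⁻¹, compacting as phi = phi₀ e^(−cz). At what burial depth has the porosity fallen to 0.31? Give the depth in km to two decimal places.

1.44 km

Invert Athy's law: z = ln(phi₀/phi) / c
z = ln(0.61/0.31) / 0.47 = ln(1.968) / 0.47 = 0.6769 / 0.47 = 1.440 km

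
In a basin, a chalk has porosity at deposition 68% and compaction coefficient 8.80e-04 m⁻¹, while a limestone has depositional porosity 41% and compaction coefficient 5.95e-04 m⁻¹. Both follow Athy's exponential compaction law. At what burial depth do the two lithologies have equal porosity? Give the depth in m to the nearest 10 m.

Working in km (1 km = 1000 m; k in km⁻¹ = k in m⁻¹ × 1000):
Set phi₀ₐ e^(−kₐz) = phi₀ᵦ e^(−kᵦz) ⇒ ln(phi₀ₐ/phi₀ᵦ) = (kₐ − kᵦ)·z
z = ln(0.68/0.41) / (0.88 − 0.595) = 0.5059 / 0.285 = 1.775 km

1780 m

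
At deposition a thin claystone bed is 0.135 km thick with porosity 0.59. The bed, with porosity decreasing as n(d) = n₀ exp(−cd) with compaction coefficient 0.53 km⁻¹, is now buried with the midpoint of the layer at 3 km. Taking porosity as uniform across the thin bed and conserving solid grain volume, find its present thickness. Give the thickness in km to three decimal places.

0.063 km

Porosity at 3 km: n = 0.59·exp(−0.53×3) = 0.1203
Solid-volume conservation: h(1−n) = h₀(1−n₀) ⇒ h = h₀·(1−n₀)/(1−n)
h = 0.135 × (1 − 0.59)/(1 − 0.1203) = 0.135 × 0.4661 = 0.0629 km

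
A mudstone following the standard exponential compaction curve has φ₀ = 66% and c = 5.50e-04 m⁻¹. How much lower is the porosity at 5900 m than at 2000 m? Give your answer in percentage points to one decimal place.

Working in km (1 km = 1000 m; c in km⁻¹ = c in m⁻¹ × 1000):
φ(2) = 0.66·e^(−0.55×2) = 0.2197
φ(5.9) = 0.66·e^(−0.55×5.9) = 0.0257
Δφ = 0.2197 − 0.0257 = 0.1940

19.4 percentage points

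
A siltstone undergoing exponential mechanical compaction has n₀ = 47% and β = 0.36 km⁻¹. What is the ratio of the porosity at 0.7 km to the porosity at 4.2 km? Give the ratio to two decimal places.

3.53

n(Z₁)/n(Z₂) = e^(−β·Z₁)/e^(−β·Z₂) = e^{β(Z₂−Z₁)}
= exp(0.36 × 3.5) = exp(1.26) = 3.5254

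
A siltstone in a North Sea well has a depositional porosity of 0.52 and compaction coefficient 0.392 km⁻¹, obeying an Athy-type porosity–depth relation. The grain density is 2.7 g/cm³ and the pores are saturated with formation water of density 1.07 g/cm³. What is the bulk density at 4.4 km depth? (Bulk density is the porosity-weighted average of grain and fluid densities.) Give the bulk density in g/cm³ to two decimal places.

Porosity at depth: φ = 0.52·exp(−0.392×4.4) = 0.52×0.1782 = 0.0927
Bulk density: ρ_b = (1−φ)ρ_g + φ·ρ_f = 0.9073×2.7 + 0.0927×1.07
       = 2.450 + 0.099 = 2.549 g/cm³

2.55 g/cm³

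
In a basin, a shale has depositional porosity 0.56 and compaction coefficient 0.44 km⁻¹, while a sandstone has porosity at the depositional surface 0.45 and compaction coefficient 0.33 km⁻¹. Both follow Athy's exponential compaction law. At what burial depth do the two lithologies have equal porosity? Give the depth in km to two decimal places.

Set phi₀ₐ e^(−cₐZ) = phi₀ᵦ e^(−cᵦZ) ⇒ ln(phi₀ₐ/phi₀ᵦ) = (cₐ − cᵦ)·Z
Z = ln(0.56/0.45) / (0.44 − 0.33) = 0.2187 / 0.11 = 1.988 km

1.99 km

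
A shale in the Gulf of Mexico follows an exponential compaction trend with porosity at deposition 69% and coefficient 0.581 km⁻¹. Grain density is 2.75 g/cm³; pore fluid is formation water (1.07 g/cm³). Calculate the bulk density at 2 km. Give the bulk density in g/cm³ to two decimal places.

2.39 g/cm³

Porosity at depth: n = 0.69·exp(−0.581×2) = 0.69×0.3129 = 0.2159
Bulk density: ρ_b = (1−n)ρ_g + n·ρ_f = 0.7841×2.75 + 0.2159×1.07
       = 2.156 + 0.231 = 2.387 g/cm³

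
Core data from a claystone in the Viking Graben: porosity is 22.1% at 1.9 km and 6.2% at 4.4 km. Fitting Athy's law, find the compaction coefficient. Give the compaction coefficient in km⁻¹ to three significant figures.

0.508 km⁻¹

Athy: phi(z) = phi₀ e^(−βz) ⇒ phi₁/phi₂ = e^{β(z₂−z₁)} ⇒ β = ln(phi₁/phi₂)/(z₂−z₁)
β = ln(0.221/0.062) / (4.4 − 1.9) = ln(3.565) / 2.5 = 1.2710 / 2.5 = 0.5084 km⁻¹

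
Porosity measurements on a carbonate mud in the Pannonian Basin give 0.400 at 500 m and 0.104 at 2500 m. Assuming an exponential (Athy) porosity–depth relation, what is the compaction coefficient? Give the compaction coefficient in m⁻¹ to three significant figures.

0.000674 m⁻¹

Working in km (1 km = 1000 m; β in km⁻¹ = β in m⁻¹ × 1000):
Athy: phi(Z) = phi₀ e^(−βZ) ⇒ phi₁/phi₂ = e^{β(Z₂−Z₁)} ⇒ β = ln(phi₁/phi₂)/(Z₂−Z₁)
β = ln(0.4/0.104) / (2.5 − 0.5) = ln(3.846) / 2 = 1.3471 / 2 = 0.6735 km⁻¹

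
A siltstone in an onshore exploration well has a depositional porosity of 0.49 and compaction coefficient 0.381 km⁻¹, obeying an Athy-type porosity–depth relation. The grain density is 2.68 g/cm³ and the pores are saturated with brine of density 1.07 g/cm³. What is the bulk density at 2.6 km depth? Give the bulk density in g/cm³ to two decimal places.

2.39 g/cm³

Porosity at depth: φ = 0.49·exp(−0.381×2.6) = 0.49×0.3714 = 0.1820
Bulk density: ρ_b = (1−φ)ρ_g + φ·ρ_f = 0.8180×2.68 + 0.1820×1.07
       = 2.192 + 0.195 = 2.387 g/cm³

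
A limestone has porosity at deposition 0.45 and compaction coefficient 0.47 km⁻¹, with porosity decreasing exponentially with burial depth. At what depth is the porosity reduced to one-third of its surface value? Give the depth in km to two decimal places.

φ/φ₀ = 1/3 ⇒ exp(−c·Z) = 1/3 ⇒ Z = ln(3) / c
Z = 1.0986 / 0.47 = 2.337 km

2.34 km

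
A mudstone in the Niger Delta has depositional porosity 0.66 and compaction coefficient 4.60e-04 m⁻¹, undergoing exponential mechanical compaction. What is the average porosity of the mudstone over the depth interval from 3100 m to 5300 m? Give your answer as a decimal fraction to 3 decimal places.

0.100

Working in km (1 km = 1000 m; c in km⁻¹ = c in m⁻¹ × 1000):
⟨phi⟩ = (1/(Z₂−Z₁)) ∫ phi₀ e^(−cZ) dZ = phi₀·(e^(−c·Z₁) − e^(−c·Z₂)) / (c·(Z₂−Z₁))
e^(−0.46×3.1) = 0.2403; e^(−0.46×5.3) = 0.0873
⟨phi⟩ = 0.66 × (0.2403 − 0.0873) / (0.46 × 2.2) = 0.66 × 0.1511 = 0.0997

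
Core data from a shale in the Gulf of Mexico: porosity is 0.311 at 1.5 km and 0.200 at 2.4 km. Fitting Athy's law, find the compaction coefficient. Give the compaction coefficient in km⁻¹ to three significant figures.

0.491 km⁻¹

Athy: n(d) = n₀ e^(−kd) ⇒ n₁/n₂ = e^{k(d₂−d₁)} ⇒ k = ln(n₁/n₂)/(d₂−d₁)
k = ln(0.311/0.2) / (2.4 − 1.5) = ln(1.555) / 0.9 = 0.4415 / 0.9 = 0.4905 km⁻¹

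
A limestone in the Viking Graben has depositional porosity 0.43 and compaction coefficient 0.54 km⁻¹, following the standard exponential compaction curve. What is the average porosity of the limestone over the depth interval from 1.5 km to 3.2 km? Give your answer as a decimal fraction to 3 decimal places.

0.125

⟨φ⟩ = (1/(Z₂−Z₁)) ∫ φ₀ e^(−βZ) dZ = φ₀·(e^(−β·Z₁) − e^(−β·Z₂)) / (β·(Z₂−Z₁))
e^(−0.54×1.5) = 0.4449; e^(−0.54×3.2) = 0.1776
⟨φ⟩ = 0.43 × (0.4449 − 0.1776) / (0.54 × 1.7) = 0.43 × 0.2911 = 0.1252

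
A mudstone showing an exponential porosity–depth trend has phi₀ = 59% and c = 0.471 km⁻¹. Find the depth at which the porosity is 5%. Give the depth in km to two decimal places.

Invert Athy's law: z = ln(phi₀/phi) / c
z = ln(0.59/0.05) / 0.471 = ln(11.8) / 0.471 = 2.4681 / 0.471 = 5.240 km

5.24 km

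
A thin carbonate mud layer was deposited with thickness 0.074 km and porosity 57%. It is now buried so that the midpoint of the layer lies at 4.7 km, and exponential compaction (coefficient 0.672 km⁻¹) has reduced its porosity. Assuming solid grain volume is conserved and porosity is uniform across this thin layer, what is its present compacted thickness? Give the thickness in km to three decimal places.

Porosity at 4.7 km: φ = 0.57·exp(−0.672×4.7) = 0.0242
Solid-volume conservation: h(1−φ) = h₀(1−φ₀) ⇒ h = h₀·(1−φ₀)/(1−φ)
h = 0.074 × (1 − 0.57)/(1 − 0.0242) = 0.074 × 0.4407 = 0.0326 km

0.033 km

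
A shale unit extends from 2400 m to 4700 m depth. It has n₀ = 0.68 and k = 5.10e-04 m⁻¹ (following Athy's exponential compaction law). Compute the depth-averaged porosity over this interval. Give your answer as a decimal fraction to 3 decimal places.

Working in km (1 km = 1000 m; k in km⁻¹ = k in m⁻¹ × 1000):
⟨n⟩ = (1/(d₂−d₁)) ∫ n₀ e^(−kd) dd = n₀·(e^(−k·d₁) − e^(−k·d₂)) / (k·(d₂−d₁))
e^(−0.51×2.4) = 0.2941; e^(−0.51×4.7) = 0.0910
⟨n⟩ = 0.68 × (0.2941 − 0.0910) / (0.51 × 2.3) = 0.68 × 0.1731 = 0.1177

0.118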